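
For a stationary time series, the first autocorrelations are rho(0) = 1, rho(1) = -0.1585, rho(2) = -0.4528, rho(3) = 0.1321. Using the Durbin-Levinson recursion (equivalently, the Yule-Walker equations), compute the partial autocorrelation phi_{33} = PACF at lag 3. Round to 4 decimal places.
\phi_{33} = -0.0710

The PACF at lag k is phi_{kk}, the last component of the solution
to the Yule-Walker system G_k phi = r_k where
  (G_k)_{ij} = rho(|i - j|), (r_k)_i = rho(i), i,j = 1..k.
Equivalently, Durbin-Levinson gives phi_{kk} iteratively:
  phi_{11} = rho(1)
  phi_{kk} = [rho(k) - sum_{j=1..k-1} phi_{k-1,j} rho(k-j)]
            / [1 - sum_{j=1..k-1} phi_{k-1,j} rho(j)],
  phi_{k,j} = phi_{k-1,j} - phi_{kk} phi_{k-1,k-j},  j = 1..k-1.
Step k = 1:
  phi_11 = rho(1) = -0.1585.
Step k = 2:
  phi_22 = [rho(2) - phi_11 rho(1)] / [1 - phi_11 rho(1)] = [-0.4528 - (-0.1585)(-0.1585)] / [1 - (-0.1585)(-0.1585)]
         = -0.47792225 / 0.97487775 = -0.490238.
  Update: phi_21 = phi_11 - phi_22 phi_11 = -0.1585 - (-0.490238)(-0.1585) = -0.236203.
Step k = 3:
  phi_33 = [rho(3) - phi_21 rho(2) - phi_22 rho(1)] / [1 - phi_21 rho(1) - phi_22 rho(2)]
    numerator   = 0.1321 - (-0.236203)(-0.4528) - (-0.490238)(-0.1585) = -0.05255535
    denominator = 1 - (-0.236203)(-0.1585) - (-0.490238)(-0.4528) = 0.74058204
  phi_33 = -0.05255535 / 0.74058204 = -0.071.
Therefore phi_{33} = -0.0710.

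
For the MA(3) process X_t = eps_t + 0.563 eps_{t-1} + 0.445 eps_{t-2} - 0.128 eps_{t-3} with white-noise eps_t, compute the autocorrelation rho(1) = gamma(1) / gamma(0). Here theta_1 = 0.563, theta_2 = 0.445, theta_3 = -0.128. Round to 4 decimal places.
\rho(1) = 0.4940

For an MA(q) process with theta_0 = 1, the autocovariance is
  gamma(k) = sigma^2 * sum_{i=0..q-k} theta_i * theta_{i+k},
and rho(k) = gamma(k) / gamma(0). Sigma^2 cancels.
  numerator   = (1)*(0.563) + (0.563)*(0.445) + (0.445)*(-0.128) = 0.756575.
  denominator = (1)^2 + (0.563)^2 + (0.445)^2 + (-0.128)^2 = 1.531378.
  rho(1) = 0.756575 / 1.531378 = 0.4940.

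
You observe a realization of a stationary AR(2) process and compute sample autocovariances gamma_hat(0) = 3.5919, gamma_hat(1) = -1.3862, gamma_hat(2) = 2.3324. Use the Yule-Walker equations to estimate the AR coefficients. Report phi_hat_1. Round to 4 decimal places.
\hat\phi_{1} = -0.1590

The Yule-Walker equations for an AR(p) process read, in matrix form,
  Gamma_p phi = r_p,   with   (Gamma_p)_{ij} = gamma(|i - j|),
                       (r_p)_i = gamma(i),   i,j = 1..p.
Substitute the sample gammas (Toeplitz matrix and right-hand side of size 2):
  Gamma_p = [[3.5919, -1.3862], [-1.3862, 3.5919]]
  r_p     = [-1.3862, 2.3324]
Written out:
  3.5919 phi_1 - 1.3862 phi_2 = -1.3862
  -1.3862 phi_1 + 3.5919 phi_2 = 2.3324
Solve by Cramer's rule:
  det = gamma(0)^2 - gamma(1)^2 = (3.5919)^2 - (-1.3862)^2 = 12.90174561 - 1.92155044 = 10.98019517
  phi_hat_1 = [gamma(1) gamma(0) - gamma(1) gamma(2)] / det = [(-1.3862)(3.5919) - (-1.3862)(2.3324)] / 10.98019517 = -1.7459189 / 10.98019517 = -0.159
  phi_hat_2 = [gamma(0) gamma(2) - gamma(1)^2] / det = [(3.5919)(2.3324) - (-1.3862)^2] / 10.98019517 = 6.45619712 / 10.98019517 = 0.588
So phi_hat = [-0.1590, 0.5880].
Therefore phi_hat_1 = -0.1590.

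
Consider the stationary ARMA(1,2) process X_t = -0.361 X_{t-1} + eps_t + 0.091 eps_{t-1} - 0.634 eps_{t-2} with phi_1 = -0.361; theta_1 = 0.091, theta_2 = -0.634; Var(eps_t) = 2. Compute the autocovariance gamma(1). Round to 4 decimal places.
\gamma(1) = -0.4893

Multiply the model equation by X_{t-k} and take expectations. With theta_0 = psi_0 = 1 and psi_j the MA(infinity) weights, this gives
  gamma(k) - sum_i phi_i gamma(k-i) = c_k,
  c_k = sigma^2 * sum_{j=k..q} theta_j psi_{j-k}   (c_k = 0 for k > q),
using gamma(-m) = gamma(m).
psi-weights needed (psi_j = theta_j + sum_i phi_i psi_{j-i}):
  psi_1 = theta_1 + phi_1 = 0.091 + (-0.361) = -0.27
  psi_2 = theta_2 + phi_1 psi_1 = -0.634 + (-0.361)(-0.27) = -0.53653
Right-hand sides:
  c_0 = sigma^2 (1 + theta_1 psi_1 + theta_2 psi_2) = 2 * (1 + (0.091)(-0.27) + (-0.634)(-0.53653)) = 2 * 1.31559 = 2.63118
  c_1 = sigma^2 (theta_1 + theta_2 psi_1) = 2 * (0.091 + (-0.634)(-0.27)) = 0.52436
  c_2 = sigma^2 theta_2 = 2 * (-0.634) = -1.268
Equations for k = 0 and k = 1 (AR order 1):
  gamma(0) = phi_1 gamma(1) + c_0
  gamma(1) = phi_1 gamma(0) + c_1
Substituting the second into the first: gamma(0) (1 - phi_1^2) = c_0 + phi_1 c_1, so
  gamma(0) = (c_0 + phi_1 c_1) / (1 - phi_1^2) = (2.63118 + (-0.361)(0.52436)) / (1 - (-0.361)^2) = 2.441886 / 0.869679 = 2.807802.
  gamma(1) = phi_1 gamma(0) + c_1 = (-0.361)(2.807802) + (0.52436) = -0.489256.
Therefore gamma(1) = -0.4893 (to 4 decimal places).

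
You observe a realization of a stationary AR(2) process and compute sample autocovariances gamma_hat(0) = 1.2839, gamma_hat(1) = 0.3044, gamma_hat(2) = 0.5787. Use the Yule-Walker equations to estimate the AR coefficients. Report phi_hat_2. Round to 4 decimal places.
\hat\phi_{2} = 0.4180

The Yule-Walker equations for an AR(p) process read, in matrix form,
  Gamma_p phi = r_p,   with   (Gamma_p)_{ij} = gamma(|i - j|),
                       (r_p)_i = gamma(i),   i,j = 1..p.
Substitute the sample gammas (Toeplitz matrix and right-hand side of size 2):
  Gamma_p = [[1.2839, 0.3044], [0.3044, 1.2839]]
  r_p     = [0.3044, 0.5787]
Written out:
  1.2839 phi_1 + 0.3044 phi_2 = 0.3044
  0.3044 phi_1 + 1.2839 phi_2 = 0.5787
Solve by Cramer's rule:
  det = gamma(0)^2 - gamma(1)^2 = (1.2839)^2 - (0.3044)^2 = 1.64839921 - 0.09265936 = 1.55573985
  phi_hat_1 = [gamma(1) gamma(0) - gamma(1) gamma(2)] / det = [(0.3044)(1.2839) - (0.3044)(0.5787)] / 1.55573985 = 0.21466288 / 1.55573985 = 0.138
  phi_hat_2 = [gamma(0) gamma(2) - gamma(1)^2] / det = [(1.2839)(0.5787) - (0.3044)^2] / 1.55573985 = 0.65033357 / 1.55573985 = 0.418
So phi_hat = [0.1380, 0.4180].
Therefore phi_hat_2 = 0.4180.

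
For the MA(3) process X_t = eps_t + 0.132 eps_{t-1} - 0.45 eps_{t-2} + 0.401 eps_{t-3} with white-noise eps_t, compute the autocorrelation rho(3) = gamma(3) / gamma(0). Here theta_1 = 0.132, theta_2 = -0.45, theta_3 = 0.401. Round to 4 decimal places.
\rho(3) = 0.2904

For an MA(q) process with theta_0 = 1, the autocovariance is
  gamma(k) = sigma^2 * sum_{i=0..q-k} theta_i * theta_{i+k},
and rho(k) = gamma(k) / gamma(0). Sigma^2 cancels.
  numerator   = (1)*(0.401) = 0.401.
  denominator = (1)^2 + (0.132)^2 + (-0.45)^2 + (0.401)^2 = 1.380725.
  rho(3) = 0.401 / 1.380725 = 0.2904.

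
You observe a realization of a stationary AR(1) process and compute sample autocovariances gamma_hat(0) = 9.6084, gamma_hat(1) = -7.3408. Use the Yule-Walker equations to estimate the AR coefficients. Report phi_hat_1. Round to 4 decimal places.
\hat\phi_{1} = -0.7640

The Yule-Walker equations for an AR(p) process read, in matrix form,
  Gamma_p phi = r_p,   with   (Gamma_p)_{ij} = gamma(|i - j|),
                       (r_p)_i = gamma(i),   i,j = 1..p.
Substitute the sample gammas (Toeplitz matrix and right-hand side of size 1):
  Gamma_p = [[9.6084]]
  r_p     = [-7.3408]
With p = 1 this is the single equation gamma(0) phi_1 = gamma(1):
  phi_hat_1 = gamma(1) / gamma(0) = -7.3408 / 9.6084 = -0.7640.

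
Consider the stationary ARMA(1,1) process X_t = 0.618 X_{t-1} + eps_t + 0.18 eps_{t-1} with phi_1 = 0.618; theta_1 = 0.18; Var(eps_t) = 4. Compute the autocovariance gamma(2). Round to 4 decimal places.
\gamma(2) = 3.5466

Multiply the model equation by X_{t-k} and take expectations. With theta_0 = psi_0 = 1 and psi_j the MA(infinity) weights, this gives
  gamma(k) - sum_i phi_i gamma(k-i) = c_k,
  c_k = sigma^2 * sum_{j=k..q} theta_j psi_{j-k}   (c_k = 0 for k > q),
using gamma(-m) = gamma(m).
psi-weights needed (psi_j = theta_j + sum_i phi_i psi_{j-i}):
  psi_1 = theta_1 + phi_1 = 0.18 + (0.618) = 0.798
Right-hand sides:
  c_0 = sigma^2 (1 + theta_1 psi_1) = 4 * (1 + (0.18)(0.798)) = 4 * 1.14364 = 4.57456
  c_1 = sigma^2 theta_1 = 4 * (0.18) = 0.72
  c_2 = 0
Equations for k = 0 and k = 1 (AR order 1):
  gamma(0) = phi_1 gamma(1) + c_0
  gamma(1) = phi_1 gamma(0) + c_1
Substituting the second into the first: gamma(0) (1 - phi_1^2) = c_0 + phi_1 c_1, so
  gamma(0) = (c_0 + phi_1 c_1) / (1 - phi_1^2) = (4.57456 + (0.618)(0.72)) / (1 - (0.618)^2) = 5.01952 / 0.618076 = 8.121202.
  gamma(1) = phi_1 gamma(0) + c_1 = (0.618)(8.121202) + (0.72) = 5.738903.
For k = 2 (> q): gamma(2) = phi_1 gamma(1) = (0.618)(5.738903) = 3.546642.
Therefore gamma(2) = 3.5466 (to 4 decimal places).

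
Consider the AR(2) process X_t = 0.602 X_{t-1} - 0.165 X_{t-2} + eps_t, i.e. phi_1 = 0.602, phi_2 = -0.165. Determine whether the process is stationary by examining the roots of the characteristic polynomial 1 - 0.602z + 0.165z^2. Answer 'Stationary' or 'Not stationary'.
\text{Stationary}

The AR(p) characteristic polynomial is P(z) = 1 - 0.602z + 0.165z^2.
Stationarity requires all roots to lie outside the unit circle, i.e. |z| > 1 for every root.
Set 1 + (-0.602) z + (0.165) z^2 = 0, i.e. a z^2 + b z + c = 0 with a = 0.165, b = -0.602, c = 1.
Discriminant D = b^2 - 4ac = (-0.602)^2 - 4*(0.165)*1 = 0.362404 - (0.66) = -0.297596.
D < 0, so the roots are the complex-conjugate pair z = (-b +/- i sqrt(-D)) / (2a) = 1.8242 +/- 1.6531i.
For a conjugate pair |z|^2 = z * conj(z) = (product of roots) = c/a = 1/(0.165) = 6.060606, so |z| = sqrt(6.060606) = 2.4618 for both roots.
Moduli of all roots: 2.4618, 2.4618.
All moduli strictly greater than 1? Yes.
Verdict: Stationary.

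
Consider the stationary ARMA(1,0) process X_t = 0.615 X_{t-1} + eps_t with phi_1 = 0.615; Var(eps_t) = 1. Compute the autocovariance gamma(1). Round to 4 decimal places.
\gamma(1) = 0.9891

Multiply the model equation by X_{t-k} and take expectations. With theta_0 = psi_0 = 1 and psi_j the MA(infinity) weights, this gives
  gamma(k) - sum_i phi_i gamma(k-i) = c_k,
  c_k = sigma^2 * sum_{j=k..q} theta_j psi_{j-k}   (c_k = 0 for k > q),
using gamma(-m) = gamma(m).
Pure AR (q = 0): c_0 = sigma^2 = 1, c_k = 0 for k >= 1.
Equations for k = 0 and k = 1 (AR order 1):
  gamma(0) = phi_1 gamma(1) + c_0
  gamma(1) = phi_1 gamma(0) + c_1
Substituting the second into the first: gamma(0) (1 - phi_1^2) = c_0 + phi_1 c_1, so
  gamma(0) = c_0 / (1 - phi_1^2) = 1 / (1 - (0.615)^2) = 1 / 0.621775 = 1.608299.
  gamma(1) = phi_1 gamma(0) = (0.615)(1.608299) = 0.989104.
Therefore gamma(1) = 0.9891 (to 4 decimal places).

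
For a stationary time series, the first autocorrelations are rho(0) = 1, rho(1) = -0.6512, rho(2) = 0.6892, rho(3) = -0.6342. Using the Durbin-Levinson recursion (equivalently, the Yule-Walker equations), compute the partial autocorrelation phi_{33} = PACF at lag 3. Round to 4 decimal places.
\phi_{33} = -0.2032

The PACF at lag k is phi_{kk}, the last component of the solution
to the Yule-Walker system G_k phi = r_k where
  (G_k)_{ij} = rho(|i - j|), (r_k)_i = rho(i), i,j = 1..k.
Equivalently, Durbin-Levinson gives phi_{kk} iteratively:
  phi_{11} = rho(1)
  phi_{kk} = [rho(k) - sum_{j=1..k-1} phi_{k-1,j} rho(k-j)]
            / [1 - sum_{j=1..k-1} phi_{k-1,j} rho(j)],
  phi_{k,j} = phi_{k-1,j} - phi_{kk} phi_{k-1,k-j},  j = 1..k-1.
Step k = 1:
  phi_11 = rho(1) = -0.6512.
Step k = 2:
  phi_22 = [rho(2) - phi_11 rho(1)] / [1 - phi_11 rho(1)] = [0.6892 - (-0.6512)(-0.6512)] / [1 - (-0.6512)(-0.6512)]
         = 0.26513856 / 0.57593856 = 0.460359.
  Update: phi_21 = phi_11 - phi_22 phi_11 = -0.6512 - (0.460359)(-0.6512) = -0.351414.
Step k = 3:
  phi_33 = [rho(3) - phi_21 rho(2) - phi_22 rho(1)] / [1 - phi_21 rho(1) - phi_22 rho(2)]
    numerator   = -0.6342 - (-0.351414)(0.6892) - (0.460359)(-0.6512) = -0.09221952
    denominator = 1 - (-0.351414)(-0.6512) - (0.460359)(0.6892) = 0.45387961
  phi_33 = -0.09221952 / 0.45387961 = -0.2032.
Therefore phi_{33} = -0.2032.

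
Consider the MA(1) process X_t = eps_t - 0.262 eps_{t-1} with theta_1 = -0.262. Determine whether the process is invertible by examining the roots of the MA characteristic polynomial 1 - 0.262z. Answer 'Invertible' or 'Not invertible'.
\text{Invertible}

The MA(q) characteristic polynomial is P(z) = 1 - 0.262z.
Invertibility requires all roots to lie outside the unit circle, i.e. |z| > 1 for every root.
This is linear in z: 1 + (-0.262) z = 0  =>  z = -1/(-0.262) = 3.816794,  |z| = 3.816794.
Moduli of all roots: 3.8168.
All moduli strictly greater than 1? Yes.
Verdict: Invertible.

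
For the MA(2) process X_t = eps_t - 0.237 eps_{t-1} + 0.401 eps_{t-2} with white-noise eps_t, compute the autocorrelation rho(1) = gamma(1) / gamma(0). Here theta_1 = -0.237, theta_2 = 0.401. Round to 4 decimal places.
\rho(1) = -0.2728

For an MA(q) process with theta_0 = 1, the autocovariance is
  gamma(k) = sigma^2 * sum_{i=0..q-k} theta_i * theta_{i+k},
and rho(k) = gamma(k) / gamma(0). Sigma^2 cancels.
  numerator   = (1)*(-0.237) + (-0.237)*(0.401) = -0.332037.
  denominator = (1)^2 + (-0.237)^2 + (0.401)^2 = 1.21697.
  rho(1) = -0.332037 / 1.21697 = -0.2728.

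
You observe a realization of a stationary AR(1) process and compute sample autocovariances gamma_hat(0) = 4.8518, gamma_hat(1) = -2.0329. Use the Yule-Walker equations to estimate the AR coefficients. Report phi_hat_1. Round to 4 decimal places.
\hat\phi_{1} = -0.4190

The Yule-Walker equations for an AR(p) process read, in matrix form,
  Gamma_p phi = r_p,   with   (Gamma_p)_{ij} = gamma(|i - j|),
                       (r_p)_i = gamma(i),   i,j = 1..p.
Substitute the sample gammas (Toeplitz matrix and right-hand side of size 1):
  Gamma_p = [[4.8518]]
  r_p     = [-2.0329]
With p = 1 this is the single equation gamma(0) phi_1 = gamma(1):
  phi_hat_1 = gamma(1) / gamma(0) = -2.0329 / 4.8518 = -0.4190.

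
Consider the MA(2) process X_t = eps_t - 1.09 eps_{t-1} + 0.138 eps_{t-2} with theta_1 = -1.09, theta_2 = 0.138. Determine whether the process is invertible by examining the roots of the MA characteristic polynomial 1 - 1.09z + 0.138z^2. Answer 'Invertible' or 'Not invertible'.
\text{Invertible}

The MA(q) characteristic polynomial is P(z) = 1 - 1.09z + 0.138z^2.
Invertibility requires all roots to lie outside the unit circle, i.e. |z| > 1 for every root.
Set 1 + (-1.09) z + (0.138) z^2 = 0, i.e. a z^2 + b z + c = 0 with a = 0.138, b = -1.09, c = 1.
Discriminant D = b^2 - 4ac = (-1.09)^2 - 4*(0.138)*1 = 1.1881 - (0.552) = 0.6361.
D >= 0, so the roots are real: z = (-b +/- sqrt(D)) / (2a) = (1.09 +/- 0.797559) / (0.276).
  z_1 = (1.09 + 0.797559) / (0.276) = 6.839,   |z_1| = 6.839.
  z_2 = (1.09 - 0.797559) / (0.276) = 1.0596,   |z_2| = 1.0596.
Moduli of all roots: 6.8390, 1.0596.
All moduli strictly greater than 1? Yes.
Verdict: Invertible.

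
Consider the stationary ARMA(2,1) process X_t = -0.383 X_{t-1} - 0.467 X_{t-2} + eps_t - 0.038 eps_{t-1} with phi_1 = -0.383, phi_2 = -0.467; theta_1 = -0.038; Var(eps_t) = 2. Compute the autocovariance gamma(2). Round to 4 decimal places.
\gamma(2) = -1.0090

Multiply the model equation by X_{t-k} and take expectations. With theta_0 = psi_0 = 1 and psi_j the MA(infinity) weights, this gives
  gamma(k) - sum_i phi_i gamma(k-i) = c_k,
  c_k = sigma^2 * sum_{j=k..q} theta_j psi_{j-k}   (c_k = 0 for k > q),
using gamma(-m) = gamma(m).
psi-weights needed (psi_j = theta_j + sum_i phi_i psi_{j-i}):
  psi_1 = theta_1 + phi_1 = -0.038 + (-0.383) = -0.421
Right-hand sides:
  c_0 = sigma^2 (1 + theta_1 psi_1) = 2 * (1 + (-0.038)(-0.421)) = 2 * 1.015998 = 2.031996
  c_1 = sigma^2 theta_1 = 2 * (-0.038) = -0.076
  c_2 = 0
Equations for k = 0, 1, 2 (AR order 2, c_2 = 0):
  (E0) gamma(0) = phi_1 gamma(1) + phi_2 gamma(2) + c_0
  (E1) gamma(1) = phi_1 gamma(0) + phi_2 gamma(1) + c_1
  (E2) gamma(2) = phi_1 gamma(1) + phi_2 gamma(0)
From (E1): gamma(1) = A gamma(0) + B with
  A = phi_1 / (1 - phi_2) = -0.383 / 1.467 = -0.261077,   B = c_1 / (1 - phi_2) = -0.076 / 1.467 = -0.051806.
Insert (E2) into (E0): gamma(0) (1 - phi_2^2) = phi_1 (1 + phi_2) gamma(1) + c_0.
  phi_1 (1 + phi_2) = (-0.383)(0.533) = -0.204139,   1 - phi_2^2 = 0.781911.
Replace gamma(1) by A gamma(0) + B and collect gamma(0):
  gamma(0) [0.781911 - (-0.204139)(-0.261077)] = (-0.204139)(-0.051806) + 2.031996
  gamma(0) * 0.728615 = 2.042572
  gamma(0) = 2.042572 / 0.728615 = 2.803362.
  gamma(1) = A gamma(0) + B = (-0.261077)(2.803362) + (-0.051806) = -0.7837.
  gamma(2) = phi_1 gamma(1) + phi_2 gamma(0) = (-0.383)(-0.7837) + (-0.467)(2.803362) = -1.009013.
Therefore gamma(2) = -1.0090 (to 4 decimal places).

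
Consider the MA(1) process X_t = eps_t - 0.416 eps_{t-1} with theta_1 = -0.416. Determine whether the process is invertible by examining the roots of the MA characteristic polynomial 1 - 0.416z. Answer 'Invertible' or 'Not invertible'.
\text{Invertible}

The MA(q) characteristic polynomial is P(z) = 1 - 0.416z.
Invertibility requires all roots to lie outside the unit circle, i.e. |z| > 1 for every root.
This is linear in z: 1 + (-0.416) z = 0  =>  z = -1/(-0.416) = 2.403846,  |z| = 2.403846.
Moduli of all roots: 2.4038.
All moduli strictly greater than 1? Yes.
Verdict: Invertible.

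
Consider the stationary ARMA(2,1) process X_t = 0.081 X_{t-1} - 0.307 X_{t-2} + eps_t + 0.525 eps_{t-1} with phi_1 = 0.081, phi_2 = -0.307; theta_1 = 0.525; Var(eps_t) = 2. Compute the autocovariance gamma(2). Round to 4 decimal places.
\gamma(2) = -0.8324

Multiply the model equation by X_{t-k} and take expectations. With theta_0 = psi_0 = 1 and psi_j the MA(infinity) weights, this gives
  gamma(k) - sum_i phi_i gamma(k-i) = c_k,
  c_k = sigma^2 * sum_{j=k..q} theta_j psi_{j-k}   (c_k = 0 for k > q),
using gamma(-m) = gamma(m).
psi-weights needed (psi_j = theta_j + sum_i phi_i psi_{j-i}):
  psi_1 = theta_1 + phi_1 = 0.525 + (0.081) = 0.606
Right-hand sides:
  c_0 = sigma^2 (1 + theta_1 psi_1) = 2 * (1 + (0.525)(0.606)) = 2 * 1.31815 = 2.6363
  c_1 = sigma^2 theta_1 = 2 * (0.525) = 1.05
  c_2 = 0
Equations for k = 0, 1, 2 (AR order 2, c_2 = 0):
  (E0) gamma(0) = phi_1 gamma(1) + phi_2 gamma(2) + c_0
  (E1) gamma(1) = phi_1 gamma(0) + phi_2 gamma(1) + c_1
  (E2) gamma(2) = phi_1 gamma(1) + phi_2 gamma(0)
From (E1): gamma(1) = A gamma(0) + B with
  A = phi_1 / (1 - phi_2) = 0.081 / 1.307 = 0.061974,   B = c_1 / (1 - phi_2) = 1.05 / 1.307 = 0.803366.
Insert (E2) into (E0): gamma(0) (1 - phi_2^2) = phi_1 (1 + phi_2) gamma(1) + c_0.
  phi_1 (1 + phi_2) = (0.081)(0.693) = 0.056133,   1 - phi_2^2 = 0.905751.
Replace gamma(1) by A gamma(0) + B and collect gamma(0):
  gamma(0) [0.905751 - (0.056133)(0.061974)] = (0.056133)(0.803366) + 2.6363
  gamma(0) * 0.902272 = 2.681395
  gamma(0) = 2.681395 / 0.902272 = 2.971825.
  gamma(1) = A gamma(0) + B = (0.061974)(2.971825) + (0.803366) = 0.987542.
  gamma(2) = phi_1 gamma(1) + phi_2 gamma(0) = (0.081)(0.987542) + (-0.307)(2.971825) = -0.832359.
Therefore gamma(2) = -0.8324 (to 4 decimal places).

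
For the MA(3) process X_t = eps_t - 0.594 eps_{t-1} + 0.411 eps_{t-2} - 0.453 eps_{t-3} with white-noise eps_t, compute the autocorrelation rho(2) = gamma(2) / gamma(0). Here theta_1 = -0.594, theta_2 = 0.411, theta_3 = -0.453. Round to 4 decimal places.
\rho(2) = 0.3938

For an MA(q) process with theta_0 = 1, the autocovariance is
  gamma(k) = sigma^2 * sum_{i=0..q-k} theta_i * theta_{i+k},
and rho(k) = gamma(k) / gamma(0). Sigma^2 cancels.
  numerator   = (1)*(0.411) + (-0.594)*(-0.453) = 0.680082.
  denominator = (1)^2 + (-0.594)^2 + (0.411)^2 + (-0.453)^2 = 1.726966.
  rho(2) = 0.680082 / 1.726966 = 0.3938.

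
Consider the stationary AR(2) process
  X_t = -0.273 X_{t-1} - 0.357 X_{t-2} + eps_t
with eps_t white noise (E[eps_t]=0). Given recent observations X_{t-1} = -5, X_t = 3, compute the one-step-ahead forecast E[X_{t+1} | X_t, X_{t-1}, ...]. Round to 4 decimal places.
E[X_{t+1} \mid \mathcal F_t] = 0.9660

For an AR(p) model X_t = c + sum_i phi_i X_{t-i} + eps_t, the
one-step-ahead conditional mean is
  E[X_{t+1} | X_t, ...] = c + sum_i phi_i X_{t+1-i}.
Substitute known values:
  E[X_{t+1} | ...] = (-0.273) * (3) + (-0.357) * (-5)
                   = 0.9660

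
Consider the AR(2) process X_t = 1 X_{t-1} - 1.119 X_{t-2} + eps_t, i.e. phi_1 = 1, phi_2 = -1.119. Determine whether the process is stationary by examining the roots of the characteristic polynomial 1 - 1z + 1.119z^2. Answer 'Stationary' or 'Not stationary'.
\text{Not stationary}

The AR(p) characteristic polynomial is P(z) = 1 - 1z + 1.119z^2.
Stationarity requires all roots to lie outside the unit circle, i.e. |z| > 1 for every root.
Set 1 + (-1) z + (1.119) z^2 = 0, i.e. a z^2 + b z + c = 0 with a = 1.119, b = -1, c = 1.
Discriminant D = b^2 - 4ac = (-1)^2 - 4*(1.119)*1 = 1 - (4.476) = -3.476.
D < 0, so the roots are the complex-conjugate pair z = (-b +/- i sqrt(-D)) / (2a) = 0.4468 +/- 0.8331i.
For a conjugate pair |z|^2 = z * conj(z) = (product of roots) = c/a = 1/(1.119) = 0.893655, so |z| = sqrt(0.893655) = 0.9453 for both roots.
Moduli of all roots: 0.9453, 0.9453.
All moduli strictly greater than 1? No.
Verdict: Not stationary.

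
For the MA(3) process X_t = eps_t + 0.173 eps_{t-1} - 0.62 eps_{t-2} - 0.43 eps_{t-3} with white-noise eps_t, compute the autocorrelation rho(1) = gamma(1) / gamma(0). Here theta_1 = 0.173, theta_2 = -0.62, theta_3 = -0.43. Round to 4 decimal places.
\rho(1) = 0.2078

For an MA(q) process with theta_0 = 1, the autocovariance is
  gamma(k) = sigma^2 * sum_{i=0..q-k} theta_i * theta_{i+k},
and rho(k) = gamma(k) / gamma(0). Sigma^2 cancels.
  numerator   = (1)*(0.173) + (0.173)*(-0.62) + (-0.62)*(-0.43) = 0.33234.
  denominator = (1)^2 + (0.173)^2 + (-0.62)^2 + (-0.43)^2 = 1.599229.
  rho(1) = 0.33234 / 1.599229 = 0.2078.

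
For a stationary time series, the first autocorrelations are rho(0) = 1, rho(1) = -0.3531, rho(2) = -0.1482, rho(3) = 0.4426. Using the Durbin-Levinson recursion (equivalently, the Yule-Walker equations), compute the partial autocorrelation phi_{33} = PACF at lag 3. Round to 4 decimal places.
\phi_{33} = 0.3339

The PACF at lag k is phi_{kk}, the last component of the solution
to the Yule-Walker system G_k phi = r_k where
  (G_k)_{ij} = rho(|i - j|), (r_k)_i = rho(i), i,j = 1..k.
Equivalently, Durbin-Levinson gives phi_{kk} iteratively:
  phi_{11} = rho(1)
  phi_{kk} = [rho(k) - sum_{j=1..k-1} phi_{k-1,j} rho(k-j)]
            / [1 - sum_{j=1..k-1} phi_{k-1,j} rho(j)],
  phi_{k,j} = phi_{k-1,j} - phi_{kk} phi_{k-1,k-j},  j = 1..k-1.
Step k = 1:
  phi_11 = rho(1) = -0.3531.
Step k = 2:
  phi_22 = [rho(2) - phi_11 rho(1)] / [1 - phi_11 rho(1)] = [-0.1482 - (-0.3531)(-0.3531)] / [1 - (-0.3531)(-0.3531)]
         = -0.27287961 / 0.87532039 = -0.311748.
  Update: phi_21 = phi_11 - phi_22 phi_11 = -0.3531 - (-0.311748)(-0.3531) = -0.463178.
Step k = 3:
  phi_33 = [rho(3) - phi_21 rho(2) - phi_22 rho(1)] / [1 - phi_21 rho(1) - phi_22 rho(2)]
    numerator   = 0.4426 - (-0.463178)(-0.1482) - (-0.311748)(-0.3531) = 0.26387866
    denominator = 1 - (-0.463178)(-0.3531) - (-0.311748)(-0.1482) = 0.79025065
  phi_33 = 0.26387866 / 0.79025065 = 0.3339.
Therefore phi_{33} = 0.3339.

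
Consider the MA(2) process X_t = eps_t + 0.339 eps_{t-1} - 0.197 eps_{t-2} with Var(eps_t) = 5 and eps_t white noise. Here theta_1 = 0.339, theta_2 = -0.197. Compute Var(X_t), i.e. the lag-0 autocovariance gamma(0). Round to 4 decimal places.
\gamma(0) = 5.7687

For an MA(q) process X_t = eps_t + sum_i theta_i eps_{t-i} with
Var(eps_t) = sigma^2, the variance is
  gamma(0) = sigma^2 * (1 + sum_i theta_i^2).
  sum_i theta_i^2 = (0.339)^2 + (-0.197)^2 = 0.114921 + 0.038809 = 0.15373.
  gamma(0) = 5 * (1 + 0.15373) = 5 * 1.15373 = 5.76865, which rounds to 5.7687.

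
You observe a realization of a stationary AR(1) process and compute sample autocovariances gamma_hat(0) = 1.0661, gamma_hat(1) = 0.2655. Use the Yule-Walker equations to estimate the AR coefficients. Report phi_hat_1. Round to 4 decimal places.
\hat\phi_{1} = 0.2490

The Yule-Walker equations for an AR(p) process read, in matrix form,
  Gamma_p phi = r_p,   with   (Gamma_p)_{ij} = gamma(|i - j|),
                       (r_p)_i = gamma(i),   i,j = 1..p.
Substitute the sample gammas (Toeplitz matrix and right-hand side of size 1):
  Gamma_p = [[1.0661]]
  r_p     = [0.2655]
With p = 1 this is the single equation gamma(0) phi_1 = gamma(1):
  phi_hat_1 = gamma(1) / gamma(0) = 0.2655 / 1.0661 = 0.2490.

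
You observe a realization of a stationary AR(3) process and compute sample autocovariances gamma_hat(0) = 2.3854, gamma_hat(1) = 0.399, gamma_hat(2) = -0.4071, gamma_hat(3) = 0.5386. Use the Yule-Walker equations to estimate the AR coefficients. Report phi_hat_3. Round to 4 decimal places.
\hat\phi_{3} = 0.3160

The Yule-Walker equations for an AR(p) process read, in matrix form,
  Gamma_p phi = r_p,   with   (Gamma_p)_{ij} = gamma(|i - j|),
                       (r_p)_i = gamma(i),   i,j = 1..p.
Substitute the sample gammas (Toeplitz matrix and right-hand side of size 3):
  Gamma_p = [[2.3854, 0.399, -0.4071], [0.399, 2.3854, 0.399], [-0.4071, 0.399, 2.3854]]
  r_p     = [0.399, -0.4071, 0.5386]
Written out (R1..R3):
  (R1) 2.3854 phi_1 + 0.399 phi_2 - 0.4071 phi_3 = 0.399
  (R2) 0.399 phi_1 + 2.3854 phi_2 + 0.399 phi_3 = -0.4071
  (R3) -0.4071 phi_1 + 0.399 phi_2 + 2.3854 phi_3 = 0.5386
Gaussian elimination:
  R2 <- R2 - (0.399/2.3854) R1 = R2 - (0.167268) R1:  2.31866 phi_2 + 0.467095 phi_3 = -0.47384
  R3 <- R3 - (-0.4071/2.3854) R1 = R3 - (-0.170663) R1:  0.467095 phi_2 + 2.315923 phi_3 = 0.606695
  R3 <- R3 - (0.467095/2.31866) R2 = R3 - (0.20145) R2:  2.221827 phi_3 = 0.70215
Back-substitution:
  phi_hat_3 = 0.70215 / 2.221827 = 0.316024
  phi_hat_2 = (-0.47384 - (0.467095)(0.316024)) / 2.31866 = -0.268022
  phi_hat_1 = (0.399 - (0.399)(-0.268022) - (-0.4071)(0.316024)) / 2.3854 = 0.266033
So phi_hat = [0.2660, -0.2680, 0.3160].
Therefore phi_hat_3 = 0.3160.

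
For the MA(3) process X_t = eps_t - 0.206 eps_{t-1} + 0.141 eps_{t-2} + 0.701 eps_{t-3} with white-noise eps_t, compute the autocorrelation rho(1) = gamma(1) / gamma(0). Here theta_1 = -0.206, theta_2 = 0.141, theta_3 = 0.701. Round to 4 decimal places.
\rho(1) = -0.0877

For an MA(q) process with theta_0 = 1, the autocovariance is
  gamma(k) = sigma^2 * sum_{i=0..q-k} theta_i * theta_{i+k},
and rho(k) = gamma(k) / gamma(0). Sigma^2 cancels.
  numerator   = (1)*(-0.206) + (-0.206)*(0.141) + (0.141)*(0.701) = -0.136205.
  denominator = (1)^2 + (-0.206)^2 + (0.141)^2 + (0.701)^2 = 1.553718.
  rho(1) = -0.136205 / 1.553718 = -0.0877.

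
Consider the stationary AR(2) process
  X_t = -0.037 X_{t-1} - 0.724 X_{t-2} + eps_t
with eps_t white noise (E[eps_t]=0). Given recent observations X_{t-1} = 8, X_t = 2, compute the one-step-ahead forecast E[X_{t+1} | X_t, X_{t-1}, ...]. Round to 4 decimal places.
E[X_{t+1} \mid \mathcal F_t] = -5.8660

For an AR(p) model X_t = c + sum_i phi_i X_{t-i} + eps_t, the
one-step-ahead conditional mean is
  E[X_{t+1} | X_t, ...] = c + sum_i phi_i X_{t+1-i}.
Substitute known values:
  E[X_{t+1} | ...] = (-0.037) * (2) + (-0.724) * (8)
                   = -5.8660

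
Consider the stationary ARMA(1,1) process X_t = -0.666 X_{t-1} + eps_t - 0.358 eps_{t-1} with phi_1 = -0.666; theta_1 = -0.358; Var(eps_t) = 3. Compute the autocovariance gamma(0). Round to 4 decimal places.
\gamma(0) = 8.6533

Multiply the model equation by X_{t-k} and take expectations. With theta_0 = psi_0 = 1 and psi_j the MA(infinity) weights, this gives
  gamma(k) - sum_i phi_i gamma(k-i) = c_k,
  c_k = sigma^2 * sum_{j=k..q} theta_j psi_{j-k}   (c_k = 0 for k > q),
using gamma(-m) = gamma(m).
psi-weights needed (psi_j = theta_j + sum_i phi_i psi_{j-i}):
  psi_1 = theta_1 + phi_1 = -0.358 + (-0.666) = -1.024
Right-hand sides:
  c_0 = sigma^2 (1 + theta_1 psi_1) = 3 * (1 + (-0.358)(-1.024)) = 3 * 1.366592 = 4.099776
  c_1 = sigma^2 theta_1 = 3 * (-0.358) = -1.074
  c_2 = 0
Equations for k = 0 and k = 1 (AR order 1):
  gamma(0) = phi_1 gamma(1) + c_0
  gamma(1) = phi_1 gamma(0) + c_1
Substituting the second into the first: gamma(0) (1 - phi_1^2) = c_0 + phi_1 c_1, so
  gamma(0) = (c_0 + phi_1 c_1) / (1 - phi_1^2) = (4.099776 + (-0.666)(-1.074)) / (1 - (-0.666)^2) = 4.81506 / 0.556444 = 8.65327.
Therefore gamma(0) = 8.6533 (to 4 decimal places).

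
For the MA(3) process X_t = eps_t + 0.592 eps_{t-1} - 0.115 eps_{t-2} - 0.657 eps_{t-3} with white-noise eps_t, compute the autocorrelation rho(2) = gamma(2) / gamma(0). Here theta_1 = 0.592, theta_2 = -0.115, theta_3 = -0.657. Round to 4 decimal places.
\rho(2) = -0.2807

For an MA(q) process with theta_0 = 1, the autocovariance is
  gamma(k) = sigma^2 * sum_{i=0..q-k} theta_i * theta_{i+k},
and rho(k) = gamma(k) / gamma(0). Sigma^2 cancels.
  numerator   = (1)*(-0.115) + (0.592)*(-0.657) = -0.503944.
  denominator = (1)^2 + (0.592)^2 + (-0.115)^2 + (-0.657)^2 = 1.795338.
  rho(2) = -0.503944 / 1.795338 = -0.2807.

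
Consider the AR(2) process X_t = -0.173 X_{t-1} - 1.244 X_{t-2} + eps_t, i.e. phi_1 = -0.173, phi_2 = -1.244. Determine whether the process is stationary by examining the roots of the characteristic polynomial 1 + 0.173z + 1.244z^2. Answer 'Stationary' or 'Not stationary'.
\text{Not stationary}

The AR(p) characteristic polynomial is P(z) = 1 + 0.173z + 1.244z^2.
Stationarity requires all roots to lie outside the unit circle, i.e. |z| > 1 for every root.
Set 1 + (0.173) z + (1.244) z^2 = 0, i.e. a z^2 + b z + c = 0 with a = 1.244, b = 0.173, c = 1.
Discriminant D = b^2 - 4ac = (0.173)^2 - 4*(1.244)*1 = 0.029929 - (4.976) = -4.946071.
D < 0, so the roots are the complex-conjugate pair z = (-b +/- i sqrt(-D)) / (2a) = -0.0695 +/- 0.8939i.
For a conjugate pair |z|^2 = z * conj(z) = (product of roots) = c/a = 1/(1.244) = 0.803859, so |z| = sqrt(0.803859) = 0.8966 for both roots.
Moduli of all roots: 0.8966, 0.8966.
All moduli strictly greater than 1? No.
Verdict: Not stationary.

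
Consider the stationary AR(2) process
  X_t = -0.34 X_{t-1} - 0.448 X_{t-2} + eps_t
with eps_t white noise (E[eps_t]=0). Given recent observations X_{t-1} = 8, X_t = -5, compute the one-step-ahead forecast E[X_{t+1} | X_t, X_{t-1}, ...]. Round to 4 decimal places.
E[X_{t+1} \mid \mathcal F_t] = -1.8840

For an AR(p) model X_t = c + sum_i phi_i X_{t-i} + eps_t, the
one-step-ahead conditional mean is
  E[X_{t+1} | X_t, ...] = c + sum_i phi_i X_{t+1-i}.
Substitute known values:
  E[X_{t+1} | ...] = (-0.34) * (-5) + (-0.448) * (8)
                   = -1.8840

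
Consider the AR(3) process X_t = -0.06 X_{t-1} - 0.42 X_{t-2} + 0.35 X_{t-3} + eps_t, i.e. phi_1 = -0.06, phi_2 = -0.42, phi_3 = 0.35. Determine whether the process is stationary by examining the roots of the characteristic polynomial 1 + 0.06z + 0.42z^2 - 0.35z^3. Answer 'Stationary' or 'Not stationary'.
\text{Stationary}

The AR(p) characteristic polynomial is P(z) = 1 + 0.06z + 0.42z^2 - 0.35z^3.
Stationarity requires all roots to lie outside the unit circle, i.e. |z| > 1 for every root.
Degree 3: look for a simple real root z0 first, then factor out (1 - z/z0) and solve the remaining quadratic.
Testing z0 = 2: P(2) = 1 + (0.06)(2) + (0.42)(2)^2 + (-0.35)(2)^3
  = 1 + (0.12) + (1.68) + (-2.8) = 0.  So z_0 = 2 is a root, |z_0| = 2.
Divide out the factor (1 - 0.5 z) = (1 - z/z0) (since 1/z0 = 0.5):
  P(z) = (1 - 0.5 z)(1 + (0.56) z + (0.7) z^2)
  [check: z-coef 0.56 - (0.5) = 0.06; z^2-coef 0.7 - (0.5)(0.56) = 0.42; z^3-coef -(0.5)(0.7) = -0.35.]
Remaining roots from the quadratic factor 1 + (0.56) z + (0.7) z^2:
  Set 1 + (0.56) z + (0.7) z^2 = 0, i.e. a z^2 + b z + c = 0 with a = 0.7, b = 0.56, c = 1.
  Discriminant D = b^2 - 4ac = (0.56)^2 - 4*(0.7)*1 = 0.3136 - (2.8) = -2.4864.
  D < 0, so the roots are the complex-conjugate pair z = (-b +/- i sqrt(-D)) / (2a) = -0.4 +/- 1.1263i.
  For a conjugate pair |z|^2 = z * conj(z) = (product of roots) = c/a = 1/(0.7) = 1.428571, so |z| = sqrt(1.428571) = 1.1952 for both roots.
Moduli of all roots: 2.0000, 1.1952, 1.1952.
All moduli strictly greater than 1? Yes.
Verdict: Stationary.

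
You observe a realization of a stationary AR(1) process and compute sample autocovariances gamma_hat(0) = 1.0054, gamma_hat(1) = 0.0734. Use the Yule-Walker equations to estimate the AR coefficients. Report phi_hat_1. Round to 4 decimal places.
\hat\phi_{1} = 0.0730

The Yule-Walker equations for an AR(p) process read, in matrix form,
  Gamma_p phi = r_p,   with   (Gamma_p)_{ij} = gamma(|i - j|),
                       (r_p)_i = gamma(i),   i,j = 1..p.
Substitute the sample gammas (Toeplitz matrix and right-hand side of size 1):
  Gamma_p = [[1.0054]]
  r_p     = [0.0734]
With p = 1 this is the single equation gamma(0) phi_1 = gamma(1):
  phi_hat_1 = gamma(1) / gamma(0) = 0.0734 / 1.0054 = 0.0730.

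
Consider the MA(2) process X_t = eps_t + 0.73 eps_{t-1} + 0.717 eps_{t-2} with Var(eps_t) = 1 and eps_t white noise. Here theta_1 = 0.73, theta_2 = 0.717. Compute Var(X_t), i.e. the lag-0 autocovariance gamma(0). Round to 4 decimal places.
\gamma(0) = 2.0470

For an MA(q) process X_t = eps_t + sum_i theta_i eps_{t-i} with
Var(eps_t) = sigma^2, the variance is
  gamma(0) = sigma^2 * (1 + sum_i theta_i^2).
  sum_i theta_i^2 = (0.73)^2 + (0.717)^2 = 0.5329 + 0.514089 = 1.046989.
  gamma(0) = 1 * (1 + 1.046989) = 1 * 2.046989 = 2.046989, which rounds to 2.0470.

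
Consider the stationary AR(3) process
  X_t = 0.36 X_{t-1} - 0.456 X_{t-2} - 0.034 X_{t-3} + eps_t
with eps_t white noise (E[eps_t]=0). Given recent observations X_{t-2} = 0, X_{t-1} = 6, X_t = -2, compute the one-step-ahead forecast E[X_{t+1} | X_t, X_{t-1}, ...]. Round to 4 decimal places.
E[X_{t+1} \mid \mathcal F_t] = -3.4560

For an AR(p) model X_t = c + sum_i phi_i X_{t-i} + eps_t, the
one-step-ahead conditional mean is
  E[X_{t+1} | X_t, ...] = c + sum_i phi_i X_{t+1-i}.
Substitute known values:
  E[X_{t+1} | ...] = (0.36) * (-2) + (-0.456) * (6) + (-0.034) * (0)
                   = -3.4560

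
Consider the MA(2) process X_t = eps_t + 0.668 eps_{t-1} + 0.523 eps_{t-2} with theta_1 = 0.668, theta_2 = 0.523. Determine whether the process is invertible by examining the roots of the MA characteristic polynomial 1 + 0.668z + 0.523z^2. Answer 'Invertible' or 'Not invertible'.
\text{Invertible}

The MA(q) characteristic polynomial is P(z) = 1 + 0.668z + 0.523z^2.
Invertibility requires all roots to lie outside the unit circle, i.e. |z| > 1 for every root.
Set 1 + (0.668) z + (0.523) z^2 = 0, i.e. a z^2 + b z + c = 0 with a = 0.523, b = 0.668, c = 1.
Discriminant D = b^2 - 4ac = (0.668)^2 - 4*(0.523)*1 = 0.446224 - (2.092) = -1.645776.
D < 0, so the roots are the complex-conjugate pair z = (-b +/- i sqrt(-D)) / (2a) = -0.6386 +/- 1.2265i.
For a conjugate pair |z|^2 = z * conj(z) = (product of roots) = c/a = 1/(0.523) = 1.912046, so |z| = sqrt(1.912046) = 1.3828 for both roots.
Moduli of all roots: 1.3828, 1.3828.
All moduli strictly greater than 1? Yes.
Verdict: Invertible.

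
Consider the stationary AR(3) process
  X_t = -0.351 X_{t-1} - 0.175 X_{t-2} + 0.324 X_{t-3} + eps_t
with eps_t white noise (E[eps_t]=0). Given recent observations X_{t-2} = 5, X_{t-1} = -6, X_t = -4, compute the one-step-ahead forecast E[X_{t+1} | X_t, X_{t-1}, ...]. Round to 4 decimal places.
E[X_{t+1} \mid \mathcal F_t] = 4.0740

For an AR(p) model X_t = c + sum_i phi_i X_{t-i} + eps_t, the
one-step-ahead conditional mean is
  E[X_{t+1} | X_t, ...] = c + sum_i phi_i X_{t+1-i}.
Substitute known values:
  E[X_{t+1} | ...] = (-0.351) * (-4) + (-0.175) * (-6) + (0.324) * (5)
                   = 4.0740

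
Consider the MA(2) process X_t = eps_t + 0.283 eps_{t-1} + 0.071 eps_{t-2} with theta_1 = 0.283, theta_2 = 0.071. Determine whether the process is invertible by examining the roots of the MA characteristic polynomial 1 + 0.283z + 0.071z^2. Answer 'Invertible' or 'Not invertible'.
\text{Invertible}

The MA(q) characteristic polynomial is P(z) = 1 + 0.283z + 0.071z^2.
Invertibility requires all roots to lie outside the unit circle, i.e. |z| > 1 for every root.
Set 1 + (0.283) z + (0.071) z^2 = 0, i.e. a z^2 + b z + c = 0 with a = 0.071, b = 0.283, c = 1.
Discriminant D = b^2 - 4ac = (0.283)^2 - 4*(0.071)*1 = 0.080089 - (0.284) = -0.203911.
D < 0, so the roots are the complex-conjugate pair z = (-b +/- i sqrt(-D)) / (2a) = -1.993 +/- 3.18i.
For a conjugate pair |z|^2 = z * conj(z) = (product of roots) = c/a = 1/(0.071) = 14.084507, so |z| = sqrt(14.084507) = 3.7529 for both roots.
Moduli of all roots: 3.7529, 3.7529.
All moduli strictly greater than 1? Yes.
Verdict: Invertible.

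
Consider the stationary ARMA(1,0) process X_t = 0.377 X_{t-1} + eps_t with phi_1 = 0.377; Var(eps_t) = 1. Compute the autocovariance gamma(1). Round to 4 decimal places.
\gamma(1) = 0.4395

Multiply the model equation by X_{t-k} and take expectations. With theta_0 = psi_0 = 1 and psi_j the MA(infinity) weights, this gives
  gamma(k) - sum_i phi_i gamma(k-i) = c_k,
  c_k = sigma^2 * sum_{j=k..q} theta_j psi_{j-k}   (c_k = 0 for k > q),
using gamma(-m) = gamma(m).
Pure AR (q = 0): c_0 = sigma^2 = 1, c_k = 0 for k >= 1.
Equations for k = 0 and k = 1 (AR order 1):
  gamma(0) = phi_1 gamma(1) + c_0
  gamma(1) = phi_1 gamma(0) + c_1
Substituting the second into the first: gamma(0) (1 - phi_1^2) = c_0 + phi_1 c_1, so
  gamma(0) = c_0 / (1 - phi_1^2) = 1 / (1 - (0.377)^2) = 1 / 0.857871 = 1.165676.
  gamma(1) = phi_1 gamma(0) = (0.377)(1.165676) = 0.43946.
Therefore gamma(1) = 0.4395 (to 4 decimal places).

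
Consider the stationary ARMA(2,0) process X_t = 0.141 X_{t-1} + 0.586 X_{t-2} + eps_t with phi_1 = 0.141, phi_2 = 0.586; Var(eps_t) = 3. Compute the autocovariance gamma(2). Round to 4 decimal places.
\gamma(2) = 3.2769

Multiply the model equation by X_{t-k} and take expectations. With theta_0 = psi_0 = 1 and psi_j the MA(infinity) weights, this gives
  gamma(k) - sum_i phi_i gamma(k-i) = c_k,
  c_k = sigma^2 * sum_{j=k..q} theta_j psi_{j-k}   (c_k = 0 for k > q),
using gamma(-m) = gamma(m).
Pure AR (q = 0): c_0 = sigma^2 = 3, c_k = 0 for k >= 1.
Equations for k = 0, 1, 2 (AR order 2, c_2 = 0):
  (E0) gamma(0) = phi_1 gamma(1) + phi_2 gamma(2) + c_0
  (E1) gamma(1) = phi_1 gamma(0) + phi_2 gamma(1) + c_1
  (E2) gamma(2) = phi_1 gamma(1) + phi_2 gamma(0)
From (E1): gamma(1) = A gamma(0) + B with
  A = phi_1 / (1 - phi_2) = 0.141 / 0.414 = 0.34058,   B = c_1 / (1 - phi_2) = 0 / 0.414 = 0.
Insert (E2) into (E0): gamma(0) (1 - phi_2^2) = phi_1 (1 + phi_2) gamma(1) + c_0.
  phi_1 (1 + phi_2) = (0.141)(1.586) = 0.223626,   1 - phi_2^2 = 0.656604.
Replace gamma(1) by A gamma(0) + B and collect gamma(0):
  gamma(0) [0.656604 - (0.223626)(0.34058)] = c_0 = 3
  gamma(0) * 0.580442 = 3
  gamma(0) = 3 / 0.580442 = 5.168479.
  gamma(1) = A gamma(0) = (0.34058)(5.168479) = 1.760279.
  gamma(2) = phi_1 gamma(1) + phi_2 gamma(0) = (0.141)(1.760279) + (0.586)(5.168479) = 3.276928.
Therefore gamma(2) = 3.2769 (to 4 decimal places).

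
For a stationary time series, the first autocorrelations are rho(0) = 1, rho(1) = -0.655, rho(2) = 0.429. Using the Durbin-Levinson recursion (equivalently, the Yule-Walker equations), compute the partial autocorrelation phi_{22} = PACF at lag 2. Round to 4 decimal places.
\phi_{22} = 0.0000

The PACF at lag k is phi_{kk}, the last component of the solution
to the Yule-Walker system G_k phi = r_k where
  (G_k)_{ij} = rho(|i - j|), (r_k)_i = rho(i), i,j = 1..k.
Equivalently, Durbin-Levinson gives phi_{kk} iteratively:
  phi_{11} = rho(1)
  phi_{kk} = [rho(k) - sum_{j=1..k-1} phi_{k-1,j} rho(k-j)]
            / [1 - sum_{j=1..k-1} phi_{k-1,j} rho(j)],
  phi_{k,j} = phi_{k-1,j} - phi_{kk} phi_{k-1,k-j},  j = 1..k-1.
Step k = 1:
  phi_11 = rho(1) = -0.655.
Step k = 2:
  phi_22 = [rho(2) - phi_11 rho(1)] / [1 - phi_11 rho(1)] = [0.429 - (-0.655)(-0.655)] / [1 - (-0.655)(-0.655)]
         = -0.000025 / 0.570975 = 0.
Therefore phi_{22} = 0.0000.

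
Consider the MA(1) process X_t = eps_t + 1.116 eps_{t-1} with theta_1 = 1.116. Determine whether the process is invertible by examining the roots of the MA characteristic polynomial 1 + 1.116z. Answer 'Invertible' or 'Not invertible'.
\text{Not invertible}

The MA(q) characteristic polynomial is P(z) = 1 + 1.116z.
Invertibility requires all roots to lie outside the unit circle, i.e. |z| > 1 for every root.
This is linear in z: 1 + (1.116) z = 0  =>  z = -1/(1.116) = -0.896057,  |z| = 0.896057.
Moduli of all roots: 0.8961.
All moduli strictly greater than 1? No.
Verdict: Not invertible.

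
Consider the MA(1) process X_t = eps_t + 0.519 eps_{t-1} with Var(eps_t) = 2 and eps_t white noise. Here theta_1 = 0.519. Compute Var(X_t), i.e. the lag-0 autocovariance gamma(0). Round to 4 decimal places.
\gamma(0) = 2.5387

For an MA(q) process X_t = eps_t + sum_i theta_i eps_{t-i} with
Var(eps_t) = sigma^2, the variance is
  gamma(0) = sigma^2 * (1 + sum_i theta_i^2).
  sum_i theta_i^2 = (0.519)^2 = 0.269361.
  gamma(0) = 2 * (1 + 0.269361) = 2 * 1.269361 = 2.538722, which rounds to 2.5387.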